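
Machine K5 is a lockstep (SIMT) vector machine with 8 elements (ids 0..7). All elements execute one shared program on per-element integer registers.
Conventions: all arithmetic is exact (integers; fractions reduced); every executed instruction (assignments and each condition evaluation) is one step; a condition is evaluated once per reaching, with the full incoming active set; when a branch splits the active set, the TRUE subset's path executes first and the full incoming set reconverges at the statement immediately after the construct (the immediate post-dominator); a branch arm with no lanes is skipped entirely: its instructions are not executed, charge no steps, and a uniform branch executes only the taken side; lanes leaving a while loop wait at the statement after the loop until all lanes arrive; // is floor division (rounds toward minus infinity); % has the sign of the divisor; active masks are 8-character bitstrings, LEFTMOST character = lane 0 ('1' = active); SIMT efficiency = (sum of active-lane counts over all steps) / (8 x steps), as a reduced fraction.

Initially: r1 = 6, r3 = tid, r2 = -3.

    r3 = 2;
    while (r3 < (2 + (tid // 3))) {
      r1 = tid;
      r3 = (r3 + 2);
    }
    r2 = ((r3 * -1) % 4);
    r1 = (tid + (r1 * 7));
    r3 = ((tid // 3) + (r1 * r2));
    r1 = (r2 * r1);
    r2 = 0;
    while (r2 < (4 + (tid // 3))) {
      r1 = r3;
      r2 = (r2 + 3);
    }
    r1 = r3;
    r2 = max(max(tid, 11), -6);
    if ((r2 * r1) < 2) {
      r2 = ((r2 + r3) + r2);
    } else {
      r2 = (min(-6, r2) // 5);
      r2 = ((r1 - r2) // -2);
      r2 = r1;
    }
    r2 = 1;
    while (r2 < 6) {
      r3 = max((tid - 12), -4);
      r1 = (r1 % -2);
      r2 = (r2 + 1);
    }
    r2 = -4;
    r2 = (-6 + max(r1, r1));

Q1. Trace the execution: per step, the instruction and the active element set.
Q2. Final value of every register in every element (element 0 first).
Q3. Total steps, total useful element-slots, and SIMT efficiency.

step 0: r3 <- 2                      11111111
step 1: eval (r3 < (2 + (tid // 3))) 11111111
step 2: r1 <- tid                    00011111
step 3: r3 <- (r3 + 2)               00011111
step 4: eval (r3 < (2 + (tid // 3))) 00011111
step 5: r2 <- ((r3 * -1) % 4)        11111111
step 6: r1 <- (tid + (r1 * 7))       11111111
step 7: r3 <- ((tid // 3) + (r1 * r2)) 11111111
step 8: r1 <- (r2 * r1)              11111111
step 9: r2 <- 0                      11111111
step 10: eval (r2 < (4 + (tid // 3))) 11111111
step 11: r1 <- r3                     11111111
step 12: r2 <- (r2 + 3)               11111111
step 13: eval (r2 < (4 + (tid // 3))) 11111111
step 14: r1 <- r3                     11111111
step 15: r2 <- (r2 + 3)               11111111
step 16: eval (r2 < (4 + (tid // 3))) 11111111
step 17: r1 <- r3                     11111111
step 18: r2 <- max(max(tid, 11), -6)  11111111
step 19: eval ((r2 * r1) < 2)         11111111
step 20: r2 <- (min(-6, r2) // 5)     11111111
step 21: r2 <- ((r1 - r2) // -2)      11111111
step 22: r2 <- r1                     11111111
step 23: r2 <- 1                      11111111
step 24: eval (r2 < 6)                11111111
step 25: r3 <- max((tid - 12), -4)    11111111
step 26: r1 <- (r1 % -2)              11111111
step 27: r2 <- (r2 + 1)               11111111
step 28: eval (r2 < 6)                11111111
step 29: r3 <- max((tid - 12), -4)    11111111
step 30: r1 <- (r1 % -2)              11111111
step 31: r2 <- (r2 + 1)               11111111
step 32: eval (r2 < 6)                11111111
step 33: r3 <- max((tid - 12), -4)    11111111
step 34: r1 <- (r1 % -2)              11111111
step 35: r2 <- (r2 + 1)               11111111
step 36: eval (r2 < 6)                11111111
step 37: r3 <- max((tid - 12), -4)    11111111
step 38: r1 <- (r1 % -2)              11111111
step 39: r2 <- (r2 + 1)               11111111
step 40: eval (r2 < 6)                11111111
step 41: r3 <- max((tid - 12), -4)    11111111
step 42: r1 <- (r1 % -2)              11111111
step 43: r2 <- (r2 + 1)               11111111
step 44: eval (r2 < 6)                11111111
step 45: r2 <- -4                     11111111
step 46: r2 <- (-6 + max(r1, r1))     11111111

Answer: 47 steps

r1: 0,0,0,-1,-1,-1,0,0
r3: -4,-4,-4,-4,-4,-4,-4,-4
r2: -6,-6,-6,-7,-7,-7,-6,-6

steps = 47; useful = 367; efficiency = 367/376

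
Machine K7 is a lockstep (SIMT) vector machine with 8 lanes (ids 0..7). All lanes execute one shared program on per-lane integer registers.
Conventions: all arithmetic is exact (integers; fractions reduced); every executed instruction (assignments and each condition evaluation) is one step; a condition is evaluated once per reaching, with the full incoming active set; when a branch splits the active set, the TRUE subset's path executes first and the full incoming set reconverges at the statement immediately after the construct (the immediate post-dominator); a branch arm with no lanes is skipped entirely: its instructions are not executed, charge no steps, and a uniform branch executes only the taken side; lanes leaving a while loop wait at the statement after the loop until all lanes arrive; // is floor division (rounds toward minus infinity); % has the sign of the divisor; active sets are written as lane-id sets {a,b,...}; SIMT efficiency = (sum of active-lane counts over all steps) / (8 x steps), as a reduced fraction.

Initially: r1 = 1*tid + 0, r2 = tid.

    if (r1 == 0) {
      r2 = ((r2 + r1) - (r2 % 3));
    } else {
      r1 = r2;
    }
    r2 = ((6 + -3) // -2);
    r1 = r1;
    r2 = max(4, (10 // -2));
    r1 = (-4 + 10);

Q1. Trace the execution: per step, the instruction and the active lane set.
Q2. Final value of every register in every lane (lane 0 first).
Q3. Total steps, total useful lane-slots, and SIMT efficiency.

step 0: eval (r1 == 0)               {0,1,2,3,4,5,6,7}
step 1: r2 <- ((r2 + r1) - (r2 % 3)) {0}
step 2: r1 <- r2                     {1,2,3,4,5,6,7}
step 3: r2 <- ((6 + -3) // -2)       {0,1,2,3,4,5,6,7}
step 4: r1 <- r1                     {0,1,2,3,4,5,6,7}
step 5: r2 <- max(4, (10 // -2))     {0,1,2,3,4,5,6,7}
step 6: r1 <- (-4 + 10)              {0,1,2,3,4,5,6,7}

Answer: 7 steps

r1: 6,6,6,6,6,6,6,6
r2: 4,4,4,4,4,4,4,4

steps = 7; useful = 48; efficiency = 48/56 = 6/7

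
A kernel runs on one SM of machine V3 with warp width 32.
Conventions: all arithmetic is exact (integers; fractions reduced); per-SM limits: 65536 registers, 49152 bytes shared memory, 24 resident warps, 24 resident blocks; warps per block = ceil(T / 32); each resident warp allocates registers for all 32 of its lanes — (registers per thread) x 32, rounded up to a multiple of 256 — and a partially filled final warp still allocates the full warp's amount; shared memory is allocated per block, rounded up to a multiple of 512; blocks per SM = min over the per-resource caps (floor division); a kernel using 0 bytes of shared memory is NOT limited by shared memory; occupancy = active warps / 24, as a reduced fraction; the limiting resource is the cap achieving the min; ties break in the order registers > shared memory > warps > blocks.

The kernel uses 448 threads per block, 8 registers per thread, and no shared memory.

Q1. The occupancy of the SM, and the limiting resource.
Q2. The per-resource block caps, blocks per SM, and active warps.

Answer: occupancy 7/12, limited by warps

registers: 18 blocks
shared memory: no limit (kernel uses none)
warps: 1 block
blocks: 24 blocks

Answer: 1 block, 14 active warps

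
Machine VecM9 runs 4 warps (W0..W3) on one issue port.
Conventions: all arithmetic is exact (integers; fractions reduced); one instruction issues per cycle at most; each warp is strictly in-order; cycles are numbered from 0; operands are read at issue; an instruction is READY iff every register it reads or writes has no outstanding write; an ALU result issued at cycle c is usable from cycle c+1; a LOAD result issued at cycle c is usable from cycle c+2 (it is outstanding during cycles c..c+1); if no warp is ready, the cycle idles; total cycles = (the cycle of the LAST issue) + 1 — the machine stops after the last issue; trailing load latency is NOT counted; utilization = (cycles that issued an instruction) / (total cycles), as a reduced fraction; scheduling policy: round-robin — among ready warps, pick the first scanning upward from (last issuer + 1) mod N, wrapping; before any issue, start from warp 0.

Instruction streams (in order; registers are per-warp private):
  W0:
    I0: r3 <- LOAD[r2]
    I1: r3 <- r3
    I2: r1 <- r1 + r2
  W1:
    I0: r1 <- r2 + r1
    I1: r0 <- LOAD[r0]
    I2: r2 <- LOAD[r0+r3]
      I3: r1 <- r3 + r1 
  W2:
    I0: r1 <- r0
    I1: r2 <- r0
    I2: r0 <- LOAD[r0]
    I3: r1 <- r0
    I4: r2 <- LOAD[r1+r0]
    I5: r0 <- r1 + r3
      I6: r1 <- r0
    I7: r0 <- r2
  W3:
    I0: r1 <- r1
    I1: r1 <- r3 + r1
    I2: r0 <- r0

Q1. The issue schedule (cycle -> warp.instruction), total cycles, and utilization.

cycle 0: W0.I0
cycle 1: W1.I0
cycle 2: W2.I0
cycle 3: W3.I0
cycle 4: W0.I1
cycle 5: W1.I1
cycle 6: W2.I1
cycle 7: W3.I1
cycle 8: W0.I2
cycle 9: W1.I2
cycle 10: W2.I2
cycle 11: W3.I2
cycle 12: W1.I3
cycle 13: W2.I3
cycle 14: W2.I4
cycle 15: W2.I5
cycle 16: W2.I6
cycle 17: W2.I7

Answer: 18 cycles, utilization 1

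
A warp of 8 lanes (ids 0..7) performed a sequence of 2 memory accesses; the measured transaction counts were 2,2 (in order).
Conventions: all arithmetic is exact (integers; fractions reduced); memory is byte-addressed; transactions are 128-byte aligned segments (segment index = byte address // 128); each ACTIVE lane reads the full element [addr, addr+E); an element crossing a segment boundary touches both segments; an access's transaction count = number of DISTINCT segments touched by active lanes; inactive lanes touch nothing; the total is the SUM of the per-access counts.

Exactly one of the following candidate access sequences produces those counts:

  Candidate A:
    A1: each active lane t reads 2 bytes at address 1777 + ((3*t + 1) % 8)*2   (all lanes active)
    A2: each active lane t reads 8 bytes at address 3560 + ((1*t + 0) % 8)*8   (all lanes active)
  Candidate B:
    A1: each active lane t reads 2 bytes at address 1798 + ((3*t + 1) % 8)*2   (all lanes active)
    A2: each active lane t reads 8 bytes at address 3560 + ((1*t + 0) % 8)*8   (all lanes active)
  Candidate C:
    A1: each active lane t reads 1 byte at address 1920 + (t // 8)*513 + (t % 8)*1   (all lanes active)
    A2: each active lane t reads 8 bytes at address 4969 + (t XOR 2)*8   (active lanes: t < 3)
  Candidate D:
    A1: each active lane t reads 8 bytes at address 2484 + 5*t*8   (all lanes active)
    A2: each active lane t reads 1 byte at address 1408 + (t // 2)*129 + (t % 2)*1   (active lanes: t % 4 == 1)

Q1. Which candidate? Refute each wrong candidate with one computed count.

B: A1 gives 1 transaction, not 2
C: A1 gives 1 transaction, not 2
D: A1 gives 3 transactions, not 2
A: all counts match (2,2)

Answer: A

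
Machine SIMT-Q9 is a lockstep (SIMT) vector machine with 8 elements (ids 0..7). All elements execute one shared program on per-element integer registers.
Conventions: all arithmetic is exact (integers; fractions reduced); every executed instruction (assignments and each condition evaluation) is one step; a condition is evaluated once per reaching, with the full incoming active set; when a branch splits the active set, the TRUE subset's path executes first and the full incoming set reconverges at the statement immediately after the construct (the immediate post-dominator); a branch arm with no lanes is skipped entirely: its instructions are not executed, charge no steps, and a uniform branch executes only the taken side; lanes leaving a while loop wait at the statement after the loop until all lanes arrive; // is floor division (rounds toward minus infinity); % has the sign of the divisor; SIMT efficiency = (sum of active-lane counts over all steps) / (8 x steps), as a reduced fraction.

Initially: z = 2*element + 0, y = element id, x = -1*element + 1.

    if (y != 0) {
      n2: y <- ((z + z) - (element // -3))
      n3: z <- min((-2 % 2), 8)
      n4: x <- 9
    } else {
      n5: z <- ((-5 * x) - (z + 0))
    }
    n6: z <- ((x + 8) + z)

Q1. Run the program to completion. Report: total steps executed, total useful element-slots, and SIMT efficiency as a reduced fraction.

Answer: 6 steps, 38 useful, 19/24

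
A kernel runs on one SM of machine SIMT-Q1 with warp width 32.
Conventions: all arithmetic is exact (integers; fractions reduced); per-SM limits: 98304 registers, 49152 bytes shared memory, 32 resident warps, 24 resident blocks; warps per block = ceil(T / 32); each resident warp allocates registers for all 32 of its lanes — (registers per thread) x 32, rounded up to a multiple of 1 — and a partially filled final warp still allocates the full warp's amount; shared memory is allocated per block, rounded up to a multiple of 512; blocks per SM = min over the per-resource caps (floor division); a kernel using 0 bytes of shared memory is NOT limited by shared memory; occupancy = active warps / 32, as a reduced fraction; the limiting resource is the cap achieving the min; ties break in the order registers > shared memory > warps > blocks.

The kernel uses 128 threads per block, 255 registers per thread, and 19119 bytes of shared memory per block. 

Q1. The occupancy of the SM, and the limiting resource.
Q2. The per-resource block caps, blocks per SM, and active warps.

Answer: occupancy 1/4, limited by shared memory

registers: 3 blocks
shared memory: 2 blocks
warps: 8 blocks
blocks: 24 blocks

Answer: 2 blocks, 8 active warps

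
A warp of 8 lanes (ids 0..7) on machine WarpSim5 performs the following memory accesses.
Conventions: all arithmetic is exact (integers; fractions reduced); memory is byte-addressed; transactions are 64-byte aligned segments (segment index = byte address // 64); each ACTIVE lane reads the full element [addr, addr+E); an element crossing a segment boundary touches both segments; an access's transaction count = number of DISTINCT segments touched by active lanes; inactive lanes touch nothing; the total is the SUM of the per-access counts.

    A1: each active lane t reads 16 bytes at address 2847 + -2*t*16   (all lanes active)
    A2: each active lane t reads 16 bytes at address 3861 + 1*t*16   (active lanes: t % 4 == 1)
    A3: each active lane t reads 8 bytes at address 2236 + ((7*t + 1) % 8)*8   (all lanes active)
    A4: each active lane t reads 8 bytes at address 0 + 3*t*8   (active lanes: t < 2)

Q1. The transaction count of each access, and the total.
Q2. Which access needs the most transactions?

A1: 5 transactions
A2: 2 transactions
A3: 2 transactions
A4: 1 transaction

Answer: 5,2,2,1; total 10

Answer: A1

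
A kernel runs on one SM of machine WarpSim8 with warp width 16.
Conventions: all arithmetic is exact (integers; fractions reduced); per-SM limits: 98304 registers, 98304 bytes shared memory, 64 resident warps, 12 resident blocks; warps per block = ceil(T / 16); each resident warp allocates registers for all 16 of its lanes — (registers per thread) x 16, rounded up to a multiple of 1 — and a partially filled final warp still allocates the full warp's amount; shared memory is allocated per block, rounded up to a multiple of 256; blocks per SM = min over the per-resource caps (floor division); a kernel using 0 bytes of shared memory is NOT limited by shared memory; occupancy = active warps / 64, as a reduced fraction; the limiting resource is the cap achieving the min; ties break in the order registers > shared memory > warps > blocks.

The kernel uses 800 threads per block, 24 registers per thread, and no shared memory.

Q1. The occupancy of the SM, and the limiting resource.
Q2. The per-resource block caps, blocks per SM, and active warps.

Answer: occupancy 25/32, limited by warps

registers: 5 blocks
shared memory: no limit (kernel uses none)
warps: 1 block
blocks: 12 blocks

Answer: 1 block, 50 active warps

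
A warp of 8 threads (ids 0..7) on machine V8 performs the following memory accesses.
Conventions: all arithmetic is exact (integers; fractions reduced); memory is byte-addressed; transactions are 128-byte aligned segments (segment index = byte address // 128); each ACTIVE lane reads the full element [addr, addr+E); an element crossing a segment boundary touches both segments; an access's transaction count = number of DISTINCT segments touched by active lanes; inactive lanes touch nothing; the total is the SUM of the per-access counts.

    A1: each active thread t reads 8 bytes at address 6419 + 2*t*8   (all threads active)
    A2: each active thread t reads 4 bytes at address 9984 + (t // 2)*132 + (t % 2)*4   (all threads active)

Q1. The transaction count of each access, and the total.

A1: 2 transactions
A2: 4 transactions

Answer: 2,4; total 6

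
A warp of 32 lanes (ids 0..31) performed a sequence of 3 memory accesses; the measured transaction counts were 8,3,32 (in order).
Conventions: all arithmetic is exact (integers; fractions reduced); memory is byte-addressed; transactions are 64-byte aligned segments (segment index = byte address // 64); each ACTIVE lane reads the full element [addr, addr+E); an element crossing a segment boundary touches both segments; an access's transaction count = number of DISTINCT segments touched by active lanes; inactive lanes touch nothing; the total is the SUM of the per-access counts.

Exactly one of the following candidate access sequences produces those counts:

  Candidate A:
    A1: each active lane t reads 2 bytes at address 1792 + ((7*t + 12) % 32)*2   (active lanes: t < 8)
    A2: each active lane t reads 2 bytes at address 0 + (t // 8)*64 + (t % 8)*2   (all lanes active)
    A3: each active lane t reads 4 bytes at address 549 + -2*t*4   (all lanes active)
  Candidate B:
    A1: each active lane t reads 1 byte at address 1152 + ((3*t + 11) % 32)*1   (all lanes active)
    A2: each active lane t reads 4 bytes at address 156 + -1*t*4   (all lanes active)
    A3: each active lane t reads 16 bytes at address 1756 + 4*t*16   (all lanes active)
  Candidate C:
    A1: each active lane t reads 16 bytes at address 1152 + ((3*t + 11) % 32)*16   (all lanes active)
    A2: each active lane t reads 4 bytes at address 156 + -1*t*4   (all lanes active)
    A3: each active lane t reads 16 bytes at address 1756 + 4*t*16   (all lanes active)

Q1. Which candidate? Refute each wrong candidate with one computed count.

A: A1 gives 1 transaction, not 8
B: A1 gives 1 transaction, not 8
C: all counts match (8,3,32)

Answer: C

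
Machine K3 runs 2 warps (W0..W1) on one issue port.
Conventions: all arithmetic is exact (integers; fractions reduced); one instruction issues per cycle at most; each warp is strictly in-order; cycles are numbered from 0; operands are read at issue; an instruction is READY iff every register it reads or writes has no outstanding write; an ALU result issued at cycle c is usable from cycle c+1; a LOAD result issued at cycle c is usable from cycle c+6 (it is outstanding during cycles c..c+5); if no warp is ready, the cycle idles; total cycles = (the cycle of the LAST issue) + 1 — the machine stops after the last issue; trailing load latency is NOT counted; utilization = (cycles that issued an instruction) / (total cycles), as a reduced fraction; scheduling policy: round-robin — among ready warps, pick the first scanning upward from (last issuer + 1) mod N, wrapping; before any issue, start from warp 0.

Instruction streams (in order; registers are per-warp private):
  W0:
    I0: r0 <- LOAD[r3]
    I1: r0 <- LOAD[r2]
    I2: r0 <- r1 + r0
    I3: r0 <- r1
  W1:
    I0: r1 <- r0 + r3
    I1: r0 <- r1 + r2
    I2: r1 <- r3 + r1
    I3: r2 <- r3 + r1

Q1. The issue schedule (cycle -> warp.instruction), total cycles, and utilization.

cycle 0: W0.I0
cycle 1: W1.I0
cycle 2: W1.I1
cycle 3: W1.I2
cycle 4: W1.I3
cycle 5: idle
cycle 6: W0.I1
cycle 7: idle
cycle 8: idle
cycle 9: idle
cycle 10: idle
cycle 11: idle
cycle 12: W0.I2
cycle 13: W0.I3

Answer: 14 cycles, utilization 4/7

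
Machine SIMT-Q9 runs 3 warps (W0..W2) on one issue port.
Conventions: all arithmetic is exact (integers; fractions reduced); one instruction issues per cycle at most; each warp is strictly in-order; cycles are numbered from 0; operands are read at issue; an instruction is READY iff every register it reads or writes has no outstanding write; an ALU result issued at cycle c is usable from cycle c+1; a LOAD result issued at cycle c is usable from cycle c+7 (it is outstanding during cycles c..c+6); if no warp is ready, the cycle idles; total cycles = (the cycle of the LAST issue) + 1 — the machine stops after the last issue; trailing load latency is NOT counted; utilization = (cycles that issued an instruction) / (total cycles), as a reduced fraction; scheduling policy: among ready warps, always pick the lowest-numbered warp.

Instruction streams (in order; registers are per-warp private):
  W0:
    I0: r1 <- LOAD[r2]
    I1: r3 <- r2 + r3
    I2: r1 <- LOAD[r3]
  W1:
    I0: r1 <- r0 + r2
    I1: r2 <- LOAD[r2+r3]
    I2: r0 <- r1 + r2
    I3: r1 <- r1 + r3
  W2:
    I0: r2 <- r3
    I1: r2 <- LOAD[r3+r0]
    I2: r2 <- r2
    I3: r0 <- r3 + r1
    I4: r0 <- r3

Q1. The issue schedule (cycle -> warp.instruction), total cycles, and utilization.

cycle 0: W0.I0
cycle 1: W0.I1
cycle 2: W1.I0
cycle 3: W1.I1
cycle 4: W2.I0
cycle 5: W2.I1
cycle 6: idle
cycle 7: W0.I2
cycle 8: idle
cycle 9: idle
cycle 10: W1.I2
cycle 11: W1.I3
cycle 12: W2.I2
cycle 13: W2.I3
cycle 14: W2.I4

Answer: 15 cycles, utilization 4/5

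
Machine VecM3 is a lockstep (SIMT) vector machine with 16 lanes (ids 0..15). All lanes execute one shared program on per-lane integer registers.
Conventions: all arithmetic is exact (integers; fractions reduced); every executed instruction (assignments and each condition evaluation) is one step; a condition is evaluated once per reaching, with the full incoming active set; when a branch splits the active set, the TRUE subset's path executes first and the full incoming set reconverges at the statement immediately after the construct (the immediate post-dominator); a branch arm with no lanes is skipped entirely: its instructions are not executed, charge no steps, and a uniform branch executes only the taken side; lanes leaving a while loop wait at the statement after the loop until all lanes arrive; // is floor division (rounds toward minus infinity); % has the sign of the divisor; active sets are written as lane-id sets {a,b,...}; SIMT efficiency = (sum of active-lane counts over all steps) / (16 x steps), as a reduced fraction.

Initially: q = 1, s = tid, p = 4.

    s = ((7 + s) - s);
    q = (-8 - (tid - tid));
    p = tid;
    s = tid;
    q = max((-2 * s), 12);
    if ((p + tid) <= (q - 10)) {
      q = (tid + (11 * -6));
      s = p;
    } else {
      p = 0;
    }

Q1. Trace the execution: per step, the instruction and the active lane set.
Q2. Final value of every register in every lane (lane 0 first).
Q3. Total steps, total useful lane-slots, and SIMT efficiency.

step 0: s <- ((7 + s) - s)           {0,1,2,3,4,5,6,7,8,9,10,11,12,13,14,15}
step 1: q <- (-8 - (tid - tid))      {0,1,2,3,4,5,6,7,8,9,10,11,12,13,14,15}
step 2: p <- tid                     {0,1,2,3,4,5,6,7,8,9,10,11,12,13,14,15}
step 3: s <- tid                     {0,1,2,3,4,5,6,7,8,9,10,11,12,13,14,15}
step 4: q <- max((-2 * s), 12)       {0,1,2,3,4,5,6,7,8,9,10,11,12,13,14,15}
step 5: eval ((p + tid) <= (q - 10)) {0,1,2,3,4,5,6,7,8,9,10,11,12,13,14,15}
step 6: q <- (tid + (11 * -6))       {0,1}
step 7: s <- p                       {0,1}
step 8: p <- 0                       {2,3,4,5,6,7,8,9,10,11,12,13,14,15}

Answer: 9 steps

q: -66,-65,12,12,12,12,12,12,12,12,12,12,12,12,12,12
s: 0,1,2,3,4,5,6,7,8,9,10,11,12,13,14,15
p: 0,1,0,0,0,0,0,0,0,0,0,0,0,0,0,0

steps = 9; useful = 114; efficiency = 114/144 = 19/24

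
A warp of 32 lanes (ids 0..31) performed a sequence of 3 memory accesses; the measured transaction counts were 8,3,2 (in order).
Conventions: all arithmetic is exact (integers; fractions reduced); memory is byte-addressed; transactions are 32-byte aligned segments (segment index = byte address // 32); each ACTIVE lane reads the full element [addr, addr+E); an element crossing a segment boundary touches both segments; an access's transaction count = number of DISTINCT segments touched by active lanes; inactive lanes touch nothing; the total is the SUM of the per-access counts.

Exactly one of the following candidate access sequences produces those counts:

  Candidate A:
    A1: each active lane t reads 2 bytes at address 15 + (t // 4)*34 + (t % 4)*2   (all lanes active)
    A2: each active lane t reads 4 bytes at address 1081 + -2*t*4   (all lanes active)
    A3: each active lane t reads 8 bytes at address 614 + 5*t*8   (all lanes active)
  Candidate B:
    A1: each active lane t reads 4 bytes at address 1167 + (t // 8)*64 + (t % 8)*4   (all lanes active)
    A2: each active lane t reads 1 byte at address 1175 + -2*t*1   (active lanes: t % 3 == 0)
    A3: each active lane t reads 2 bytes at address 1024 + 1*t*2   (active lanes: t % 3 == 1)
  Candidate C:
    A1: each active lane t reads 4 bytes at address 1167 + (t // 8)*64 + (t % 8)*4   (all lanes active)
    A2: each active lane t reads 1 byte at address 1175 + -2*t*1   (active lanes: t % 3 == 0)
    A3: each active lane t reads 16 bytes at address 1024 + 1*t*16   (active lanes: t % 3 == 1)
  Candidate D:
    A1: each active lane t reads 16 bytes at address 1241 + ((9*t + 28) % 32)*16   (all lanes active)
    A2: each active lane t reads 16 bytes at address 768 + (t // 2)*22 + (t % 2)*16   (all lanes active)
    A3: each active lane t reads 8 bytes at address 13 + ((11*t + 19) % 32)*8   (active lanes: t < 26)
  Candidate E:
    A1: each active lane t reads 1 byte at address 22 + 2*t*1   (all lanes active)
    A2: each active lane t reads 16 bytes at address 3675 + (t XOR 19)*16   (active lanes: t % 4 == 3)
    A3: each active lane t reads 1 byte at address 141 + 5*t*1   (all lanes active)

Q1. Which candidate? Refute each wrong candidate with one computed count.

A: A1 gives 9 transactions, not 8
C: A3 gives 11 transactions, not 2
D: A1 gives 17 transactions, not 8
E: A1 gives 3 transactions, not 8
B: all counts match (8,3,2)

Answer: B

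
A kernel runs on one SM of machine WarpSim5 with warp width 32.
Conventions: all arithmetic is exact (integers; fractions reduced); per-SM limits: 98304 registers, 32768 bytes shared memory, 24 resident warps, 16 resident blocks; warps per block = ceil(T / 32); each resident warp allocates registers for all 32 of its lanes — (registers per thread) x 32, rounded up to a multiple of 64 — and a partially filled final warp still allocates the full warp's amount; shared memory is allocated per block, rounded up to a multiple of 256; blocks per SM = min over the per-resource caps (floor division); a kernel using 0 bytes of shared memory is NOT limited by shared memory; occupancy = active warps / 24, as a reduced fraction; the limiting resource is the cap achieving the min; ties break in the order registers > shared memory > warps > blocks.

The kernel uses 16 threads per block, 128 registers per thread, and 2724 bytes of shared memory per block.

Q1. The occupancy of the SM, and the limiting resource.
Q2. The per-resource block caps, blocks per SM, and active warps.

Answer: occupancy 11/24, limited by shared memory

registers: 24 blocks
shared memory: 11 blocks
warps: 24 blocks
blocks: 16 blocks

Answer: 11 blocks, 11 active warps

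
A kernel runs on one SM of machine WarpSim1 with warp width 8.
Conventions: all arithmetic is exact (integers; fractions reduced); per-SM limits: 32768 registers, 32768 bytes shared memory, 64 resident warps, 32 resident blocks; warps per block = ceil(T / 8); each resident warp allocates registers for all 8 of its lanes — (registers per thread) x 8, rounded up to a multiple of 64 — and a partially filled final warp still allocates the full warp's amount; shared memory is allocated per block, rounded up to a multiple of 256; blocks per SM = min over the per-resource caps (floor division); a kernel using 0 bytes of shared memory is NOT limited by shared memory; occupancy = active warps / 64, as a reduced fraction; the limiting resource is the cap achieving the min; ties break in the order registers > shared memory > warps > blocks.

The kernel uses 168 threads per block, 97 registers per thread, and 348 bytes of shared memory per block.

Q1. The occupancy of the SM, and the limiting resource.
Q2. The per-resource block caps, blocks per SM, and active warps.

Answer: occupancy 21/64, limited by registers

registers: 1 block
shared memory: 64 blocks
warps: 3 blocks
blocks: 32 blocks

Answer: 1 block, 21 active warps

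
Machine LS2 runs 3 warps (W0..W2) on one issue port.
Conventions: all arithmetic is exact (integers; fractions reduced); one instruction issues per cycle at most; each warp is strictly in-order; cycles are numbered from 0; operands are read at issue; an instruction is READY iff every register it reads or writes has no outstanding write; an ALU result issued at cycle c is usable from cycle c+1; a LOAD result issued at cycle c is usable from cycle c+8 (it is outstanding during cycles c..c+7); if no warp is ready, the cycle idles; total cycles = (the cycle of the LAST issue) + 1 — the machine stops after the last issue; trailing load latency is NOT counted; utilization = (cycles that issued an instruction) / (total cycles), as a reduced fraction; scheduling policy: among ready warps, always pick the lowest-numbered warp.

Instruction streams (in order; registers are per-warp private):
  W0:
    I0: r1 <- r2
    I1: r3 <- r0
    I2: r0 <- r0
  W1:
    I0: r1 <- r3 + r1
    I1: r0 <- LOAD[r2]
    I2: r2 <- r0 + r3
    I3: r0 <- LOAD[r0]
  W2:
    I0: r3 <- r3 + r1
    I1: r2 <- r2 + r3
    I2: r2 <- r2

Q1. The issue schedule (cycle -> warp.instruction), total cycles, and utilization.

cycle 0: W0.I0
cycle 1: W0.I1
cycle 2: W0.I2
cycle 3: W1.I0
cycle 4: W1.I1
cycle 5: W2.I0
cycle 6: W2.I1
cycle 7: W2.I2
cycle 8: idle
cycle 9: idle
cycle 10: idle
cycle 11: idle
cycle 12: W1.I2
cycle 13: W1.I3

Answer: 14 cycles, utilization 5/7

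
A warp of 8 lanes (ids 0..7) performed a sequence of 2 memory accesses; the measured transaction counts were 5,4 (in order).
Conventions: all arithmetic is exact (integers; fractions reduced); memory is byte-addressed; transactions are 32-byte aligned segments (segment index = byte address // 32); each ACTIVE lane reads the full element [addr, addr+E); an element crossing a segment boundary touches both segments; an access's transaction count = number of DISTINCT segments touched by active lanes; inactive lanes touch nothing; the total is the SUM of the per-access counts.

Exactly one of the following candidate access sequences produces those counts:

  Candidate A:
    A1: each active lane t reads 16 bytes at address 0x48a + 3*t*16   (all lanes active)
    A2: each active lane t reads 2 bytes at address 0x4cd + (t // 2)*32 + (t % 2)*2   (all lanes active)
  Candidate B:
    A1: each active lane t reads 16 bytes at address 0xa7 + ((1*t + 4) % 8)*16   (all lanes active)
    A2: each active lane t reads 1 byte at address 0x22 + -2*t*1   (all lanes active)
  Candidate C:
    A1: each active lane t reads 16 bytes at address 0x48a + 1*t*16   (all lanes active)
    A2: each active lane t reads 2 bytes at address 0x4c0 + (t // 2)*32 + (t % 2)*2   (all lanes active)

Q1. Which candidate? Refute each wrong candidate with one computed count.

A: A1 gives 12 transactions, not 5
B: A2 gives 2 transactions, not 4
C: all counts match (5,4)

Answer: C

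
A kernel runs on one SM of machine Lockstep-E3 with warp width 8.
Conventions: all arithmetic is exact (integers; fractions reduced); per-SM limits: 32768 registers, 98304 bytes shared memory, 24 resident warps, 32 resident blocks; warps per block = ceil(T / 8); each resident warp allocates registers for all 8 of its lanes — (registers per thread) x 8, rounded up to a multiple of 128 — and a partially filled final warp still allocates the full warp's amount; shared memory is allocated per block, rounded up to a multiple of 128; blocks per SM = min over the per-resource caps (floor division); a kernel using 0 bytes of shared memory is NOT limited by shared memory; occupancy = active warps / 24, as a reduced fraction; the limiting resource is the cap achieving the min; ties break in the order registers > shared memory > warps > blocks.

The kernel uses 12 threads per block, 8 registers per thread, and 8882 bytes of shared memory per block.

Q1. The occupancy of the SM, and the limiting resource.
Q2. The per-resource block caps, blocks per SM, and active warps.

Answer: occupancy 5/6, limited by shared memory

registers: 128 blocks
shared memory: 10 blocks
warps: 12 blocks
blocks: 32 blocks

Answer: 10 blocks, 20 active warps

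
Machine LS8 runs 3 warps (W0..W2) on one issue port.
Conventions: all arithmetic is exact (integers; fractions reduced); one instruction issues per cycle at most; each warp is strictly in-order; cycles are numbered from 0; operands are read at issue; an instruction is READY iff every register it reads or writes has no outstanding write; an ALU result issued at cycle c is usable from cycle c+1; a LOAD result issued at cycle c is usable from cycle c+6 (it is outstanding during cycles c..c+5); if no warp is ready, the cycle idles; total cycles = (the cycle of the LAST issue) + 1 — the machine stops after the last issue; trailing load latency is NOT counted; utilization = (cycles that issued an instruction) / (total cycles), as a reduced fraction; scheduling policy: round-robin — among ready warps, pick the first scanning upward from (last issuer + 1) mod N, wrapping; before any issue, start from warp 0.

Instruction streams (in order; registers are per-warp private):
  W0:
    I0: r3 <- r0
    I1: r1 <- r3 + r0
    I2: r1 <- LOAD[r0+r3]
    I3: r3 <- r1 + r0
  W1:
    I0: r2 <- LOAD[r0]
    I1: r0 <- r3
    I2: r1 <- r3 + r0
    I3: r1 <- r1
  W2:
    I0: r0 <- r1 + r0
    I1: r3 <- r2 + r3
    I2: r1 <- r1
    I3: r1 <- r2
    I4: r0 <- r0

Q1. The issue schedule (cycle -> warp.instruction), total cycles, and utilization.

cycle 0: W0.I0
cycle 1: W1.I0
cycle 2: W2.I0
cycle 3: W0.I1
cycle 4: W1.I1
cycle 5: W2.I1
cycle 6: W0.I2
cycle 7: W1.I2
cycle 8: W2.I2
cycle 9: W1.I3
cycle 10: W2.I3
cycle 11: W2.I4
cycle 12: W0.I3

Answer: 13 cycles, utilization 1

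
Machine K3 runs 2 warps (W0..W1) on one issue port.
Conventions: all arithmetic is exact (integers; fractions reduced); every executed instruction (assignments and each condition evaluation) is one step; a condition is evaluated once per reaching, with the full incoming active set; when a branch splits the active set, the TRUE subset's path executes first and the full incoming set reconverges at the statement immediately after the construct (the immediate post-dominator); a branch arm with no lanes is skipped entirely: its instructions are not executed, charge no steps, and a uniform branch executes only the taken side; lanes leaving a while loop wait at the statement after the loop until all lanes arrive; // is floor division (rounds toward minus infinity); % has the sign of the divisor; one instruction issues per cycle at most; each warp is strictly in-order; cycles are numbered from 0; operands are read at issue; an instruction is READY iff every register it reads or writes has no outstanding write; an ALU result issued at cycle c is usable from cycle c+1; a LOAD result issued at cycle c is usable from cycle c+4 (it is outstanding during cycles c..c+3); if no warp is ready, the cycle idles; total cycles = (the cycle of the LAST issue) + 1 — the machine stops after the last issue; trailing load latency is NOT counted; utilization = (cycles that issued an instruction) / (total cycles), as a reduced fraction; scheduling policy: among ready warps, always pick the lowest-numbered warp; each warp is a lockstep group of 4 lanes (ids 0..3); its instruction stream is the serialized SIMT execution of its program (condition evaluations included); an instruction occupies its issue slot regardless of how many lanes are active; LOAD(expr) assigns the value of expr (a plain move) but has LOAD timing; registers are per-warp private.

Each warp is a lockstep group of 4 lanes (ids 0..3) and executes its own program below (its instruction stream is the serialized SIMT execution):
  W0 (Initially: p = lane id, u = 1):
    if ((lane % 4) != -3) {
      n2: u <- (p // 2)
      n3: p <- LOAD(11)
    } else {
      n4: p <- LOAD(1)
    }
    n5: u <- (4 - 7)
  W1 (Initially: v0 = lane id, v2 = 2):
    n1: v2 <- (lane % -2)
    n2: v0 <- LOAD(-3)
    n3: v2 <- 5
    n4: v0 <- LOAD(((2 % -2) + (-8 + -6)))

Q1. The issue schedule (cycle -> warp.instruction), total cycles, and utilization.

cycle 0: W0.I0
cycle 1: W0.I1
cycle 2: W0.I2
cycle 3: W0.I3
cycle 4: W1.I0
cycle 5: W1.I1
cycle 6: W1.I2
cycle 7: idle
cycle 8: idle
cycle 9: W1.I3

Answer: 10 cycles, utilization 4/5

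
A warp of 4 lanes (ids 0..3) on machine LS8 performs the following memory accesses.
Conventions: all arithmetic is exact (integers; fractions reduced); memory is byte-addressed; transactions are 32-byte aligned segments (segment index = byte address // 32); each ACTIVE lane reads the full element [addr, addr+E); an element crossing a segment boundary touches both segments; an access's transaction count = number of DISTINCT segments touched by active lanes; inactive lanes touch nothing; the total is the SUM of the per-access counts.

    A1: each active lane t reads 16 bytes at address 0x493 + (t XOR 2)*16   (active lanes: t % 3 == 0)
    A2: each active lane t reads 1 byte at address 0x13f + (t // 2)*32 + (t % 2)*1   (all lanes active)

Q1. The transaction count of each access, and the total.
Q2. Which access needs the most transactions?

A1: 2 transactions
A2: 3 transactions

Answer: 2,3; total 5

Answer: A2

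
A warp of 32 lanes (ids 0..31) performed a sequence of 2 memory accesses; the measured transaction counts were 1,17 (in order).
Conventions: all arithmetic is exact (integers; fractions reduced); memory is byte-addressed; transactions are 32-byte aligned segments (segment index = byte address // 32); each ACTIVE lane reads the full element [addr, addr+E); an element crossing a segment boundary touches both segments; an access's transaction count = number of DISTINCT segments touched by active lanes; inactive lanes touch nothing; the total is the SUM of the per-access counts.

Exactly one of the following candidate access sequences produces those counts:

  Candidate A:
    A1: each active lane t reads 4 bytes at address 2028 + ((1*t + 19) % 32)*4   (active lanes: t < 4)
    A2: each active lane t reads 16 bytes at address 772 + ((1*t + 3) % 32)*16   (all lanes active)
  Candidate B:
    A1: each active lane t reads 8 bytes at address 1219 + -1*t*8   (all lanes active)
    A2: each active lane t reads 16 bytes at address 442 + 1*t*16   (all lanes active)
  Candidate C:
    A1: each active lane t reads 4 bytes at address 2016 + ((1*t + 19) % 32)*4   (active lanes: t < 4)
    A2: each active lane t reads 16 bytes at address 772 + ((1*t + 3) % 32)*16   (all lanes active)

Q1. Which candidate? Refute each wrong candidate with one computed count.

A: A1 gives 2 transactions, not 1
B: A1 gives 9 transactions, not 1
C: all counts match (1,17)

Answer: C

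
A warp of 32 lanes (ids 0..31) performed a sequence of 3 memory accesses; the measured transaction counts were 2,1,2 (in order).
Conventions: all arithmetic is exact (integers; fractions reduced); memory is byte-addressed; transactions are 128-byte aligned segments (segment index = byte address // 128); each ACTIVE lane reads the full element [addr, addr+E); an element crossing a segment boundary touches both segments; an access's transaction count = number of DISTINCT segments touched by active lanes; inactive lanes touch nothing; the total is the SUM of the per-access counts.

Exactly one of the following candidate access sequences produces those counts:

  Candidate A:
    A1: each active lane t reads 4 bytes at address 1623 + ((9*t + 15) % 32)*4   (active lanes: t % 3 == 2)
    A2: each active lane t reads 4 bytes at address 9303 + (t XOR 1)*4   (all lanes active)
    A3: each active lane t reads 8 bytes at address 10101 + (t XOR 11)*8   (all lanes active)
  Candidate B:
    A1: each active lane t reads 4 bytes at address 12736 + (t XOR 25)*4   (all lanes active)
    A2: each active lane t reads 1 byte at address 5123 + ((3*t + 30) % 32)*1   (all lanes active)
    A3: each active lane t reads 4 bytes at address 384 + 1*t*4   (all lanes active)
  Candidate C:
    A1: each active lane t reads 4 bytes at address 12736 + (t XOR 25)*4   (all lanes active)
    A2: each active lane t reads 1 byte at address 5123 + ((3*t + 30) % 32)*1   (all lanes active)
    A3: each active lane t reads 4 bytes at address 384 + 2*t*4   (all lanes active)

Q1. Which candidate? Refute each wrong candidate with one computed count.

A: A2 gives 2 transactions, not 1
B: A3 gives 1 transaction, not 2
C: all counts match (2,1,2)

Answer: C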